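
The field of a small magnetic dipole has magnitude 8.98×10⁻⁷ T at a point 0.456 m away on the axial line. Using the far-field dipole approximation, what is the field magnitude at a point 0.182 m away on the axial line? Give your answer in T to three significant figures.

Dipole fields scale as 1/r³ in the far field; the geometry is the same at both points.
B₂ = B₁ · (r₁/r₂)³ = 8.98×10⁻⁷ · (0.456/0.182)³.
(r₁/r₂)³ = (2.505)³ = 15.73.
B₂ ≈ 1.412×10⁻⁵ T.

B ≈ 1.41×10⁻⁵ T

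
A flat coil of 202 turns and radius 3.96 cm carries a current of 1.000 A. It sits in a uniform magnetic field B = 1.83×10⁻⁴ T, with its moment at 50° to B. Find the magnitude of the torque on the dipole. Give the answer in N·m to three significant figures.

m = NIA = NIπa² = 202·(1.00)·π·(0.0396)² = 0.9952 A·m².
Torque on a magnetic dipole: τ = mB sinθ.
τ = (0.9952)(1.83×10⁻⁴)·sin50° = 1.395×10⁻⁴ N·m.

τ ≈ 1.40×10⁻⁴ N·m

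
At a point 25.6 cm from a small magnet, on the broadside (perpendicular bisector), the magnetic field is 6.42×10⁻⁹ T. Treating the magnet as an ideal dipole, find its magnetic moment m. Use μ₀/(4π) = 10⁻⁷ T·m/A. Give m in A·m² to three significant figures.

In the equatorial plane B = (μ₀/4π)·m/r³, so m = Br³·4π/(μ₀).
m = (6.42×10⁻⁹)·(0.256)³ / (10⁻⁷) = 0.001077 A·m².

m ≈ 0.00108 A·m²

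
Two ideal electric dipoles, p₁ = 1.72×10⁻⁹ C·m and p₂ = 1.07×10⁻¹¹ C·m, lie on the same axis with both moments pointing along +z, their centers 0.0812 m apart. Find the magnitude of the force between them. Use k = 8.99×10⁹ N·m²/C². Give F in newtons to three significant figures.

F ≈ 2.28×10⁻⁵ N

On-axis field of dipole 1 at distance r: E = 2kp₁/r³. Force on dipole 2 is F = p₂·dE/dr (gradient along axis).
dE/dr = −6kp₁/r⁴, so |F| = 6kp₁p₂/r⁴ (attractive for aligned moments).
F = 6(8.99×10⁹)(1.72×10⁻⁹)(1.07×10⁻¹¹)/(0.0812)⁴ = 2.283×10⁻⁵ N.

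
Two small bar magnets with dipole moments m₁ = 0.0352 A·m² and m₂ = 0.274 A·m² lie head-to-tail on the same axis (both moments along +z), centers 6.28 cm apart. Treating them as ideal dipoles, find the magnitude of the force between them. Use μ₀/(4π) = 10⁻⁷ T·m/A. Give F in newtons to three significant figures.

On-axis B of dipole 1: B = (μ₀/4π)·2m₁/r³. Force on dipole 2: F = m₂·dB/dr.
dB/dr = −(μ₀/4π)·6m₁/r⁴, so |F| = (μ₀/4π)·6m₁m₂/r⁴.
F = 6(10⁻⁷)(0.0352)(0.274)/(0.0628)⁴ = 3.721×10⁻⁴ N.

F ≈ 3.72×10⁻⁴ N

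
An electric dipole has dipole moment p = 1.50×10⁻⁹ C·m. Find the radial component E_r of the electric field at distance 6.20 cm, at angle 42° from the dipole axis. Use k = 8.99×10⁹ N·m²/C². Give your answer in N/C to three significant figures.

E_r ≈ 8.41×10⁴ N/C

For a dipole, E_r = (2kp cosθ)/r³.
kp/r³ = (8.99×10⁹)(1.50×10⁻⁹)/(0.0620)³ = 5.658×10⁴ N/C.
E_r = 2·5.658×10⁴·cos42° = 8.410×10⁴ N/C.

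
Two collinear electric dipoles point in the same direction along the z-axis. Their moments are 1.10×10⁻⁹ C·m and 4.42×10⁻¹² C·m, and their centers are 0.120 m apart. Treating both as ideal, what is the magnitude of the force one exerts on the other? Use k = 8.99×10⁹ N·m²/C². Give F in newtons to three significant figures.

F ≈ 1.26×10⁻⁶ N

On-axis field of dipole 1 at distance r: E = 2kp₁/r³. Force on dipole 2 is F = p₂·dE/dr (gradient along axis).
dE/dr = −6kp₁/r⁴, so |F| = 6kp₁p₂/r⁴ (attractive for aligned moments).
F = 6(8.99×10⁹)(1.10×10⁻⁹)(4.42×10⁻¹²)/(0.120)⁴ = 1.265×10⁻⁶ N.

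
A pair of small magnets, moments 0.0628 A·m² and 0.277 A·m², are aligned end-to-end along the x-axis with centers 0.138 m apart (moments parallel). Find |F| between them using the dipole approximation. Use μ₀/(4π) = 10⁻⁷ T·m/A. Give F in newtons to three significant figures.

On-axis B of dipole 1: B = (μ₀/4π)·2m₁/r³. Force on dipole 2: F = m₂·dB/dr.
dB/dr = −(μ₀/4π)·6m₁/r⁴, so |F| = (μ₀/4π)·6m₁m₂/r⁴.
F = 6(10⁻⁷)(0.0628)(0.277)/(0.138)⁴ = 2.878×10⁻⁵ N.

F ≈ 2.88×10⁻⁵ N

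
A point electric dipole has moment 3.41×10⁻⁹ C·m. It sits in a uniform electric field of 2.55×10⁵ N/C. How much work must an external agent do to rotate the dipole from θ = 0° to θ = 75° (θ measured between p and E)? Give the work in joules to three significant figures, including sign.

W_ext = ΔU = U(θ₂) − U(θ₁) = −pE cosθ₂ − (−pE cosθ₁) = pE(cosθ₁ − cosθ₂).
W = (3.41×10⁻⁹)(2.55×10⁵)·(cos0° − cos75°) = (8.696×10⁻⁴)·(+0.7412) = 6.445×10⁻⁴ J.

W ≈ 6.44×10⁻⁴ J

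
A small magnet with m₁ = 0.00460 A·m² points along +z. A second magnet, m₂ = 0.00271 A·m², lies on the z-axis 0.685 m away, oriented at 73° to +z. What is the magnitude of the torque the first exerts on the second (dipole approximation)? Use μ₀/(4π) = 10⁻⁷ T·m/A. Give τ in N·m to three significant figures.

τ ≈ 7.42×10⁻¹² N·m

Dipole B is on the axis of dipole A, so B₁ there is axial: B₁ = (μ₀/4π)·2m₁/r³ along +z.
B₁ = 2(10⁻⁷)(0.00460)/(0.685)³ = 2.862×10⁻⁹ T.
τ = m₂ B₁ sinθ.
τ = (0.00271)(2.862×10⁻⁹)·sin73° = 7.418×10⁻¹² N·m.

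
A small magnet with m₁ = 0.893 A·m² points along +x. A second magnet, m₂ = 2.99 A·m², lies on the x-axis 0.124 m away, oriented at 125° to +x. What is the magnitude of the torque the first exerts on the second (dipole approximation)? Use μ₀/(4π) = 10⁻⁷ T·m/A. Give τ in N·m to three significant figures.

τ ≈ 2.29×10⁻⁴ N·m

Dipole B is on the axis of dipole A, so B₁ there is axial: B₁ = (μ₀/4π)·2m₁/r³ along +x.
B₁ = 2(10⁻⁷)(0.893)/(0.124)³ = 9.367×10⁻⁵ T.
τ = m₂ B₁ sinθ.
τ = (2.99)(9.367×10⁻⁵)·sin125° = 2.294×10⁻⁴ N·m.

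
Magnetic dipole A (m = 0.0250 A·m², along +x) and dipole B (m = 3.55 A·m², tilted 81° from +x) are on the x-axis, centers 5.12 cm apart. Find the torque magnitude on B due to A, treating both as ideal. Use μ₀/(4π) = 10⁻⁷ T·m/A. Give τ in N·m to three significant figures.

Dipole B is on the axis of dipole A, so B₁ there is axial: B₁ = (μ₀/4π)·2m₁/r³ along +x.
B₁ = 2(10⁻⁷)(0.0250)/(0.0512)³ = 3.725×10⁻⁵ T.
τ = m₂ B₁ sinθ.
τ = (3.55)(3.725×10⁻⁵)·sin81° = 1.306×10⁻⁴ N·m.

τ ≈ 1.31×10⁻⁴ N·m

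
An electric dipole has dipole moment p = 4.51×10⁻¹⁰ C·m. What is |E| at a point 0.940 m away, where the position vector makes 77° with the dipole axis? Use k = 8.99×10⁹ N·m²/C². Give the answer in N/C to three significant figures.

E ≈ 5.24 N/C

At angle θ the dipole field magnitude is E = (kp/r³)·√(1 + 3cos²θ).
kp/r³ = (8.99×10⁹)(4.51×10⁻¹⁰) / (0.940)³ = 4.881 N/C.
√(1 + 3cos²77°) = √(1 + 3·0.0506) = √1.1518 ≈ 1.0732.
E ≈ 4.881 × 1.073 = 5.239 N/C.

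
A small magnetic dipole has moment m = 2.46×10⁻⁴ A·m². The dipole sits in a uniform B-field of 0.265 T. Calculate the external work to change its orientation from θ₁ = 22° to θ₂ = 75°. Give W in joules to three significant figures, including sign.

W ≈ 4.36×10⁻⁵ J

W_ext = ΔU = −mB cosθ₂ + mB cosθ₁ = mB(cosθ₁ − cosθ₂).
W = (2.46×10⁻⁴)(0.265)·(cos22° − cos75°) = (6.519×10⁻⁵)·(+0.6684) = 4.357×10⁻⁵ J.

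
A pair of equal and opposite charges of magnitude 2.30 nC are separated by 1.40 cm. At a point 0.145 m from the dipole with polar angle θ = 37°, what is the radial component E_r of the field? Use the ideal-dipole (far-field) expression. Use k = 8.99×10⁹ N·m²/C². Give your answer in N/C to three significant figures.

Dipole moment p = qd = (2.30×10⁻⁹ C)(0.0140 m) = 3.22×10⁻¹¹ C·m.
For a dipole, E_r = (2kp cosθ)/r³.
kp/r³ = (8.99×10⁹)(3.22×10⁻¹¹)/(0.145)³ = 94.95 N/C.
E_r = 2·94.95·cos37° = 151.7 N/C.

E_r ≈ 152 N/C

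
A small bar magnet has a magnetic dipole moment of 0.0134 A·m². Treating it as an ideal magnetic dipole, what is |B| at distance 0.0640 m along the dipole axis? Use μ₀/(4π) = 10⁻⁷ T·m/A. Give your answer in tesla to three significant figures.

B ≈ 1.02×10⁻⁵ T

On axis B = (μ₀/4π)·2m/r³.
B = 2·(10⁻⁷)·(0.0134) / (0.0640)³ = 1.022×10⁻⁵ T.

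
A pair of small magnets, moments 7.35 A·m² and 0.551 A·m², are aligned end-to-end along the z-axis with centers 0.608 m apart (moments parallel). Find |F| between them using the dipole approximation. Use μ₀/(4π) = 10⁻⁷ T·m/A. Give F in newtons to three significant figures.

On-axis B of dipole 1: B = (μ₀/4π)·2m₁/r³. Force on dipole 2: F = m₂·dB/dr.
dB/dr = −(μ₀/4π)·6m₁/r⁴, so |F| = (μ₀/4π)·6m₁m₂/r⁴.
F = 6(10⁻⁷)(7.35)(0.551)/(0.608)⁴ = 1.778×10⁻⁵ N.

F ≈ 1.78×10⁻⁵ N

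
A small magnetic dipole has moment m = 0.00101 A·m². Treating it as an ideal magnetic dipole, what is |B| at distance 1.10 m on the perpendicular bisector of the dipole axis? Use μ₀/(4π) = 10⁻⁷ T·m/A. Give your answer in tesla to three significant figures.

In the equatorial plane B = (μ₀/4π)·m/r³ (half the axial value).
B = (10⁻⁷)·(0.00101) / (1.10)³ = 7.588×10⁻¹¹ T.

B ≈ 7.59×10⁻¹¹ T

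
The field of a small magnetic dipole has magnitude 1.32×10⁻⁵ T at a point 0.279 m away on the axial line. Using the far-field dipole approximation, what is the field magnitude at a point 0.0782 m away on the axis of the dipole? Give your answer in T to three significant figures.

Dipole fields scale as 1/r³ in the far field; the geometry is the same at both points.
B₂ = B₁ · (r₁/r₂)³ = 1.32×10⁻⁵ · (0.279/0.0782)³.
(r₁/r₂)³ = (3.568)³ = 45.41.
B₂ ≈ 5.995×10⁻⁴ T.

B ≈ 5.99×10⁻⁴ T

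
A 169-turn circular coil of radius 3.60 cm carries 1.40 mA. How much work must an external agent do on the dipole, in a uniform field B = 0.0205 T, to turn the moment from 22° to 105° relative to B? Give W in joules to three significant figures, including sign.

m = NIA = NIπa² = 169·(0.00140)·π·(0.0360)² = 9.633×10⁻⁴ A·m².
W_ext = ΔU = −mB cosθ₂ + mB cosθ₁ = mB(cosθ₁ − cosθ₂).
W = (9.633×10⁻⁴)(0.0205)·(cos22° − cos105°) = (1.975×10⁻⁵)·(+1.1860) = 2.342×10⁻⁵ J.

W ≈ 2.34×10⁻⁵ J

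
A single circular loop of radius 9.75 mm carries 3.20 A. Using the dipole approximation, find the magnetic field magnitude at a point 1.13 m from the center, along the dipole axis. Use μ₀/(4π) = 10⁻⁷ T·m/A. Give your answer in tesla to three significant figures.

B ≈ 1.32×10⁻¹⁰ T

Magnetic moment m = IA = Iπa² = (3.20)·π·(0.00975)² = 9.557×10⁻⁴ A·m².
On axis B = (μ₀/4π)·2m/r³.
B = 2·(10⁻⁷)·(9.557×10⁻⁴) / (1.13)³ = 1.325×10⁻¹⁰ T.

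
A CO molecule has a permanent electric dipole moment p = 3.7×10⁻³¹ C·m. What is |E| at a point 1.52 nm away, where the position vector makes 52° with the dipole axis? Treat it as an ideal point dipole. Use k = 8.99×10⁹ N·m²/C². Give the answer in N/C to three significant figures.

E ≈ 1.38×10⁶ N/C

At angle θ the dipole field magnitude is E = (kp/r³)·√(1 + 3cos²θ).
kp/r³ = (8.99×10⁹)(3.70×10⁻³¹) / (1.52×10⁻⁹)³ = 9.472×10⁵ N/C.
√(1 + 3cos²52°) = √(1 + 3·0.3790) = √2.1371 ≈ 1.4619.
E ≈ 9.472×10⁵ × 1.462 = 1.385×10⁶ N/C.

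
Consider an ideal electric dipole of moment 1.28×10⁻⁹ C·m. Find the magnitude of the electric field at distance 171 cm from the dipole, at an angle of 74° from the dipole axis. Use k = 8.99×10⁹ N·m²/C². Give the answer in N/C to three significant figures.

At angle θ the dipole field magnitude is E = (kp/r³)·√(1 + 3cos²θ).
kp/r³ = (8.99×10⁹)(1.28×10⁻⁹) / (1.71)³ = 2.301 N/C.
√(1 + 3cos²74°) = √(1 + 3·0.0760) = √1.2279 ≈ 1.1081.
E ≈ 2.301 × 1.108 = 2.550 N/C.

E ≈ 2.55 N/C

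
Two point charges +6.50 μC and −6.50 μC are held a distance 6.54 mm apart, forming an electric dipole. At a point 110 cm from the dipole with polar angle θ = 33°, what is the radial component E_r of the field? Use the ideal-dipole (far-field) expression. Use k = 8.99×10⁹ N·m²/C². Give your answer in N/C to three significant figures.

Dipole moment p = qd = (6.50×10⁻⁶ C)(0.00654 m) = 4.251×10⁻⁸ C·m.
For a dipole, E_r = (2kp cosθ)/r³.
kp/r³ = (8.99×10⁹)(4.251×10⁻⁸)/(1.10)³ = 287.1 N/C.
E_r = 2·287.1·cos33° = 481.6 N/C.

E_r ≈ 482 N/C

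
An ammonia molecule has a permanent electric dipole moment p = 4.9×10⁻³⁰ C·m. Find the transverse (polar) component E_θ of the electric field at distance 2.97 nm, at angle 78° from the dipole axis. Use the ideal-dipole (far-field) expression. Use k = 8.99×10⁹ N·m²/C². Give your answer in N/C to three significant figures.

E_θ ≈ 1.64×10⁶ N/C

For a dipole, E_θ = (kp sinθ)/r³.
kp/r³ = (8.99×10⁹)(4.90×10⁻³⁰)/(2.97×10⁻⁹)³ = 1.681×10⁶ N/C.
E_θ = 1.681×10⁶·sin78° = 1.645×10⁶ N/C.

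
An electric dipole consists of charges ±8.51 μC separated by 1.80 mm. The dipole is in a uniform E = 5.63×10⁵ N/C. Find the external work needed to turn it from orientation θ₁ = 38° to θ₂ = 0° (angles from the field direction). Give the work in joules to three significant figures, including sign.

W ≈ -0.00183 J

Dipole moment p = qd = (8.51×10⁻⁶ C)(0.00180 m) = 1.532×10⁻⁸ C·m.
W_ext = ΔU = U(θ₂) − U(θ₁) = −pE cosθ₂ − (−pE cosθ₁) = pE(cosθ₁ − cosθ₂).
W = (1.532×10⁻⁸)(5.63×10⁵)·(cos38° − cos0°) = (0.008625)·(-0.2120) = -0.001828 J.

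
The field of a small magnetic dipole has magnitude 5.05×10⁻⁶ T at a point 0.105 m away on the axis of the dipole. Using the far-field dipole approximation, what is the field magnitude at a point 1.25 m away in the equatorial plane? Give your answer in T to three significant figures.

B ≈ 1.50×10⁻⁹ T

Dipole fields scale as 1/r³ in the far field.
The axial field is twice the equatorial field at the same r, so the geometry factor is 1/2.
B₂ = B₁ · (1/2) · (r₁/r₂)³ = 5.05×10⁻⁶ · 0.5 · (0.105/1.25)³.
(r₁/r₂)³ = (0.084)³ = 0.0005927.
B₂ ≈ 1.497×10⁻⁹ T.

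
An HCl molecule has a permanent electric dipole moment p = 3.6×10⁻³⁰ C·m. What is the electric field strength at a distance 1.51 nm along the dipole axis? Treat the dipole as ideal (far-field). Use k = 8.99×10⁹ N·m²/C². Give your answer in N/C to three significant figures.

On the dipole axis E = 2kp/r³.
E = 2·(8.99×10⁹)(3.60×10⁻³⁰) / (1.51×10⁻⁹)³ = 1.880×10⁷ N/C.

E ≈ 1.88×10⁷ N/C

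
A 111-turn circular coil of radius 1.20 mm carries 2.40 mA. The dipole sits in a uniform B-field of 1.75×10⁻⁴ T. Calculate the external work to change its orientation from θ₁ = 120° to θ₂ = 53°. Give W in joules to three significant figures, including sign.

m = NIA = NIπa² = 111·(0.00240)·π·(0.00120)² = 1.205×10⁻⁶ A·m².
W_ext = ΔU = −mB cosθ₂ + mB cosθ₁ = mB(cosθ₁ − cosθ₂).
W = (1.205×10⁻⁶)(1.75×10⁻⁴)·(cos120° − cos53°) = (2.109×10⁻¹⁰)·(-1.1018) = -2.323×10⁻¹⁰ J.

W ≈ -2.32×10⁻¹⁰ J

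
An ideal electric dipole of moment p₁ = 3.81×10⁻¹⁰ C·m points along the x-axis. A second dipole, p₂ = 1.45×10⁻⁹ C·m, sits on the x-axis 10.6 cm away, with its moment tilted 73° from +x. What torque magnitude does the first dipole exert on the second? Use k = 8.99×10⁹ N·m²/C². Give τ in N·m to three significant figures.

The second dipole sits on the axis of the first, so the field there is axial: E₁ = 2kp₁/r³ along +x.
E₁ = 2(8.99×10⁹)(3.81×10⁻¹⁰)/(0.106)³ = 5752 N/C.
Torque on the second dipole: τ = p₂ E₁ sinθ.
τ = (1.45×10⁻⁹)(5752)·sin73° = 7.976×10⁻⁶ N·m.

τ ≈ 7.98×10⁻⁶ N·m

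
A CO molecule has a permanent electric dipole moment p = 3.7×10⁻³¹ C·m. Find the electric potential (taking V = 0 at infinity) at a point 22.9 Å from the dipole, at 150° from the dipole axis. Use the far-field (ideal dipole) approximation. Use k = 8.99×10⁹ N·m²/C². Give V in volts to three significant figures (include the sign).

The dipole potential is V = kp cosθ / r².
V = (8.99×10⁹)(3.70×10⁻³¹)·cos150° / (2.29×10⁻⁹)² = -5.493×10⁻⁴ V.

V ≈ -5.49×10⁻⁴ V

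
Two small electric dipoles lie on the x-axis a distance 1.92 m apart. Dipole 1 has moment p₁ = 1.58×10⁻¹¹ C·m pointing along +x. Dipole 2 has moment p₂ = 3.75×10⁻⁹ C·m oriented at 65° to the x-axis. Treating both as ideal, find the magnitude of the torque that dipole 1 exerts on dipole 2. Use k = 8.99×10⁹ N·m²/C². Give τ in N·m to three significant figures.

τ ≈ 1.36×10⁻¹⁰ N·m

The second dipole sits on the axis of the first, so the field there is axial: E₁ = 2kp₁/r³ along +x.
E₁ = 2(8.99×10⁹)(1.58×10⁻¹¹)/(1.92)³ = 0.04014 N/C.
Torque on the second dipole: τ = p₂ E₁ sinθ.
τ = (3.75×10⁻⁹)(0.04014)·sin65° = 1.364×10⁻¹⁰ N·m.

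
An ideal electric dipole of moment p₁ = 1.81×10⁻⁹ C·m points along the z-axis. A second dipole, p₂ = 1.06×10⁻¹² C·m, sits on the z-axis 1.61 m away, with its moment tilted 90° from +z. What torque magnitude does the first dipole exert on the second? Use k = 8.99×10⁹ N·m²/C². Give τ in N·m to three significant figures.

τ ≈ 8.27×10⁻¹² N·m

The second dipole sits on the axis of the first, so the field there is axial: E₁ = 2kp₁/r³ along +z.
E₁ = 2(8.99×10⁹)(1.81×10⁻⁹)/(1.61)³ = 7.798 N/C.
Torque on the second dipole: τ = p₂ E₁ sinθ.
τ = (1.06×10⁻¹²)(7.798)·sin90° = 8.266×10⁻¹² N·m.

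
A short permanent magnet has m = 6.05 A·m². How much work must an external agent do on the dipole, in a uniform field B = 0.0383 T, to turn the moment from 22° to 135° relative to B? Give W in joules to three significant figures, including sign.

W ≈ 0.379 J

W_ext = ΔU = −mB cosθ₂ + mB cosθ₁ = mB(cosθ₁ − cosθ₂).
W = (6.05)(0.0383)·(cos22° − cos135°) = (0.2317)·(+1.6343) = 0.3787 J.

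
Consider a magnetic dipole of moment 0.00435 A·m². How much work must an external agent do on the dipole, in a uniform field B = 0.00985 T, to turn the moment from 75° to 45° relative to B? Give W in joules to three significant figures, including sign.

W_ext = ΔU = −mB cosθ₂ + mB cosθ₁ = mB(cosθ₁ − cosθ₂).
W = (0.00435)(0.00985)·(cos75° − cos45°) = (4.285×10⁻⁵)·(-0.4483) = -1.921×10⁻⁵ J.

W ≈ -1.92×10⁻⁵ J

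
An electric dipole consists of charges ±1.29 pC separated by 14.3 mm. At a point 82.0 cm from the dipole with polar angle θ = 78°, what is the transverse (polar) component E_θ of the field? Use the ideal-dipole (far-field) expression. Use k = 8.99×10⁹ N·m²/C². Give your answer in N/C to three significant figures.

Dipole moment p = qd = (1.29×10⁻¹² C)(0.0143 m) = 1.845×10⁻¹⁴ C·m.
For a dipole, E_θ = (kp sinθ)/r³.
kp/r³ = (8.99×10⁹)(1.845×10⁻¹⁴)/(0.820)³ = 3.008×10⁻⁴ N/C.
E_θ = 3.008×10⁻⁴·sin78° = 2.943×10⁻⁴ N/C.

E_θ ≈ 2.94×10⁻⁴ N/C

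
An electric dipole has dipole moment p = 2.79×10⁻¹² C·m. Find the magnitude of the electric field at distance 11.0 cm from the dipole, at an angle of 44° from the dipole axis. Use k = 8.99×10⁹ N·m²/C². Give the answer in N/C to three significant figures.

At angle θ the dipole field magnitude is E = (kp/r³)·√(1 + 3cos²θ).
kp/r³ = (8.99×10⁹)(2.79×10⁻¹²) / (0.110)³ = 18.84 N/C.
√(1 + 3cos²44°) = √(1 + 3·0.5174) = √2.5523 ≈ 1.5976.
E ≈ 18.84 × 1.598 = 30.11 N/C.

E ≈ 30.1 N/C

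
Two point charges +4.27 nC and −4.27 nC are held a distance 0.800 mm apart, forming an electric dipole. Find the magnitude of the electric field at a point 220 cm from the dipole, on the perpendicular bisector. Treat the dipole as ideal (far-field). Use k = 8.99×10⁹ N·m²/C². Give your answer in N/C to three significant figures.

Dipole moment p = qd = (4.27×10⁻⁹ C)(8.00×10⁻⁴ m) = 3.416×10⁻¹² C·m.
In the equatorial plane E = kp/r³.
E = (8.99×10⁹)(3.416×10⁻¹²) / (2.20)³ = 0.002884 N/C.

E ≈ 0.00288 N/C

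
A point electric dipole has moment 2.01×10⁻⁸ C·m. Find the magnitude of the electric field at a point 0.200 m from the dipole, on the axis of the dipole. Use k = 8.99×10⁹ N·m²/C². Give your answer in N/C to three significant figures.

On the dipole axis E = 2kp/r³.
E = 2·(8.99×10⁹)(2.01×10⁻⁸) / (0.200)³ = 4.517×10⁴ N/C.

E ≈ 4.52×10⁴ N/C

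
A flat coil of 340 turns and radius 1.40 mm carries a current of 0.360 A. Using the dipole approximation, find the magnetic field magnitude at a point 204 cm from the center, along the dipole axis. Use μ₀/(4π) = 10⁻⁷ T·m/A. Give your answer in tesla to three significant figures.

m = NIA = NIπa² = 340·(0.360)·π·(0.00140)² = 7.537×10⁻⁴ A·m².
On axis B = (μ₀/4π)·2m/r³.
B = 2·(10⁻⁷)·(7.537×10⁻⁴) / (2.04)³ = 1.776×10⁻¹¹ T.

B ≈ 1.78×10⁻¹¹ T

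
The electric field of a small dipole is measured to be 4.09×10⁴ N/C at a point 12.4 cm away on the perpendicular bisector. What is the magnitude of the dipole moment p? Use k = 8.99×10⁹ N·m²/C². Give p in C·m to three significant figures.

In the equatorial plane E = kp/r³, so p = Er³/(k).
p = (4.09×10⁴)·(0.124)³ / (8.99×10⁹) = 8.674×10⁻⁹ C·m.

p ≈ 8.67×10⁻⁹ C·m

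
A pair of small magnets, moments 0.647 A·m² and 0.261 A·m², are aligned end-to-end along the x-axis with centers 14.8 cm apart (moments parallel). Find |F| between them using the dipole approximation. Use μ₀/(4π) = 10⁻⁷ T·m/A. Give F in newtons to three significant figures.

F ≈ 2.11×10⁻⁴ N

On-axis B of dipole 1: B = (μ₀/4π)·2m₁/r³. Force on dipole 2: F = m₂·dB/dr.
dB/dr = −(μ₀/4π)·6m₁/r⁴, so |F| = (μ₀/4π)·6m₁m₂/r⁴.
F = 6(10⁻⁷)(0.647)(0.261)/(0.148)⁴ = 2.112×10⁻⁴ N.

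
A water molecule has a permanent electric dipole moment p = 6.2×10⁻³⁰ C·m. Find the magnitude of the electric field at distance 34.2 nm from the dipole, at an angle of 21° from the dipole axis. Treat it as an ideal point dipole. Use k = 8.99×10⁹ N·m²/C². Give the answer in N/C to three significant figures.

At angle θ the dipole field magnitude is E = (kp/r³)·√(1 + 3cos²θ).
kp/r³ = (8.99×10⁹)(6.20×10⁻³⁰) / (3.42×10⁻⁸)³ = 1393 N/C.
√(1 + 3cos²21°) = √(1 + 3·0.8716) = √3.6147 ≈ 1.9012.
E ≈ 1393 × 1.901 = 2649 N/C.

E ≈ 2650 N/C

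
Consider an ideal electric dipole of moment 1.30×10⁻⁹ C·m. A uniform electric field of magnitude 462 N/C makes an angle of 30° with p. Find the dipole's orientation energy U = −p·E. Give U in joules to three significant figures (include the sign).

U = −p·E = −pE cosθ.
U = −(1.30×10⁻⁹)(462)·cos30° = -5.201×10⁻⁷ J.

U ≈ -5.20×10⁻⁷ J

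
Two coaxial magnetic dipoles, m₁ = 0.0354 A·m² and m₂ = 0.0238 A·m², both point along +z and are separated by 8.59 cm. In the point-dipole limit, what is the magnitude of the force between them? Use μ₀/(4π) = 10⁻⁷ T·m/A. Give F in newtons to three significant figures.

F ≈ 9.28×10⁻⁶ N

On-axis B of dipole 1: B = (μ₀/4π)·2m₁/r³. Force on dipole 2: F = m₂·dB/dr.
dB/dr = −(μ₀/4π)·6m₁/r⁴, so |F| = (μ₀/4π)·6m₁m₂/r⁴.
F = 6(10⁻⁷)(0.0354)(0.0238)/(0.0859)⁴ = 9.285×10⁻⁶ N.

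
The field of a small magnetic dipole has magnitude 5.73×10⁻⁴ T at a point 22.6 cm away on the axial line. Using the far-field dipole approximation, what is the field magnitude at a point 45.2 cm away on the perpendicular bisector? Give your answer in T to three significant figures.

B ≈ 3.58×10⁻⁵ T

Dipole fields scale as 1/r³ in the far field.
The axial field is twice the equatorial field at the same r, so the geometry factor is 1/2.
B₂ = B₁ · (1/2) · (r₁/r₂)³ = 5.73×10⁻⁴ · 0.5 · (22.6/45.2)³.
(r₁/r₂)³ = (0.5)³ = 0.125.
B₂ ≈ 3.581×10⁻⁵ T.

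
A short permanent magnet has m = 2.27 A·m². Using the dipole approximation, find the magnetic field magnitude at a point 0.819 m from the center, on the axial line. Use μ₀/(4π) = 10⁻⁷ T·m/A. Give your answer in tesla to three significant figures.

On axis B = (μ₀/4π)·2m/r³.
B = 2·(10⁻⁷)·(2.27) / (0.819)³ = 8.264×10⁻⁷ T.

B ≈ 8.26×10⁻⁷ T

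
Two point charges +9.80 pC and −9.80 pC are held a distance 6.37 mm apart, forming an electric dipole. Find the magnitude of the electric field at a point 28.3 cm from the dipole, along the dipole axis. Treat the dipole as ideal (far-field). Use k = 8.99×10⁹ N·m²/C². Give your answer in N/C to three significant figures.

E ≈ 0.0495 N/C

Dipole moment p = qd = (9.80×10⁻¹² C)(0.00637 m) = 6.243×10⁻¹⁴ C·m.
On the dipole axis E = 2kp/r³.
E = 2·(8.99×10⁹)(6.243×10⁻¹⁴) / (0.283)³ = 0.04952 N/C.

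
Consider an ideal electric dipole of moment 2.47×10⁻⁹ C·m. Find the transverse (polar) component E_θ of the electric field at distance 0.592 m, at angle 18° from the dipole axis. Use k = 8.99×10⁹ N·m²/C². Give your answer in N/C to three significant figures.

For a dipole, E_θ = (kp sinθ)/r³.
kp/r³ = (8.99×10⁹)(2.47×10⁻⁹)/(0.592)³ = 107.0 N/C.
E_θ = 107.0·sin18° = 33.07 N/C.

E_θ ≈ 33.1 N/C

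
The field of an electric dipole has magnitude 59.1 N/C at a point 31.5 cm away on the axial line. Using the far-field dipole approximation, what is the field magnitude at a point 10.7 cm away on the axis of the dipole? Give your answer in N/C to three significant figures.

E ≈ 1510 N/C

Dipole fields scale as 1/r³ in the far field; the geometry is the same at both points.
E₂ = E₁ · (r₁/r₂)³ = 59.1 · (31.5/10.7)³.
(r₁/r₂)³ = (2.944)³ = 25.51.
E₂ ≈ 1508 N/C.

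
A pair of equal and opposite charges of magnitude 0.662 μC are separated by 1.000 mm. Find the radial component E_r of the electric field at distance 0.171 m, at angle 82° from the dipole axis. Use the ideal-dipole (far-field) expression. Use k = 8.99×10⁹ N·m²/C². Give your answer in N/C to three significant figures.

Dipole moment p = qd = (6.62×10⁻⁷ C)(0.00100 m) = 6.62×10⁻¹⁰ C·m.
For a dipole, E_r = (2kp cosθ)/r³.
kp/r³ = (8.99×10⁹)(6.62×10⁻¹⁰)/(0.171)³ = 1190 N/C.
E_r = 2·1190·cos82° = 331.3 N/C.

E_r ≈ 331 N/C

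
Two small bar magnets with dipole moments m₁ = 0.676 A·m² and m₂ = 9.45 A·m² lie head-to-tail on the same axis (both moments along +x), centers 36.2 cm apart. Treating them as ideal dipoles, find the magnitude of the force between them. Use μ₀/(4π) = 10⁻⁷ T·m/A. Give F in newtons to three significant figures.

F ≈ 2.23×10⁻⁴ N

On-axis B of dipole 1: B = (μ₀/4π)·2m₁/r³. Force on dipole 2: F = m₂·dB/dr.
dB/dr = −(μ₀/4π)·6m₁/r⁴, so |F| = (μ₀/4π)·6m₁m₂/r⁴.
F = 6(10⁻⁷)(0.676)(9.45)/(0.362)⁴ = 2.232×10⁻⁴ N.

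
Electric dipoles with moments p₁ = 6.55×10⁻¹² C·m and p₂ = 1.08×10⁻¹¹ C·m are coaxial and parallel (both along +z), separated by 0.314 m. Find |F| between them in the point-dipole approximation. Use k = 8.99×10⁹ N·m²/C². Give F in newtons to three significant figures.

On-axis field of dipole 1 at distance r: E = 2kp₁/r³. Force on dipole 2 is F = p₂·dE/dr (gradient along axis).
dE/dr = −6kp₁/r⁴, so |F| = 6kp₁p₂/r⁴ (attractive for aligned moments).
F = 6(8.99×10⁹)(6.55×10⁻¹²)(1.08×10⁻¹¹)/(0.314)⁴ = 3.925×10⁻¹⁰ N.

F ≈ 3.93×10⁻¹⁰ N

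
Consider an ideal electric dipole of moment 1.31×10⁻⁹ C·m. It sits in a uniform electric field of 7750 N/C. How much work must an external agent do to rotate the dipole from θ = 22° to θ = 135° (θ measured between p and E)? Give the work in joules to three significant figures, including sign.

W ≈ 1.66×10⁻⁵ J

W_ext = ΔU = U(θ₂) − U(θ₁) = −pE cosθ₂ − (−pE cosθ₁) = pE(cosθ₁ − cosθ₂).
W = (1.31×10⁻⁹)(7750)·(cos22° − cos135°) = (1.015×10⁻⁵)·(+1.6343) = 1.659×10⁻⁵ J.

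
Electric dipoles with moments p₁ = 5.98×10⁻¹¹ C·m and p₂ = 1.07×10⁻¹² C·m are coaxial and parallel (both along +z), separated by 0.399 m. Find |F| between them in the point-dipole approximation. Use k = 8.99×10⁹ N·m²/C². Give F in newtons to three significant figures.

On-axis field of dipole 1 at distance r: E = 2kp₁/r³. Force on dipole 2 is F = p₂·dE/dr (gradient along axis).
dE/dr = −6kp₁/r⁴, so |F| = 6kp₁p₂/r⁴ (attractive for aligned moments).
F = 6(8.99×10⁹)(5.98×10⁻¹¹)(1.07×10⁻¹²)/(0.399)⁴ = 1.362×10⁻¹⁰ N.

F ≈ 1.36×10⁻¹⁰ N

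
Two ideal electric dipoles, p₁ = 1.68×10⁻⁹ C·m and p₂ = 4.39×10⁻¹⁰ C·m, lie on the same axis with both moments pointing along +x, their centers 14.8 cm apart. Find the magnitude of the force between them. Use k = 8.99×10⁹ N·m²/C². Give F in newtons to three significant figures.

On-axis field of dipole 1 at distance r: E = 2kp₁/r³. Force on dipole 2 is F = p₂·dE/dr (gradient along axis).
dE/dr = −6kp₁/r⁴, so |F| = 6kp₁p₂/r⁴ (attractive for aligned moments).
F = 6(8.99×10⁹)(1.68×10⁻⁹)(4.39×10⁻¹⁰)/(0.148)⁴ = 8.292×10⁻⁵ N.

F ≈ 8.29×10⁻⁵ N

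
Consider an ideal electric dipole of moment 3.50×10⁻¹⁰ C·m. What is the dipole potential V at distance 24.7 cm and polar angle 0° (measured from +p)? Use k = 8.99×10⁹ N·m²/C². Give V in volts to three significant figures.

The dipole potential is V = kp cosθ / r².
V = (8.99×10⁹)(3.50×10⁻¹⁰)·cos0° / (0.247)² = 51.57 V.

V ≈ 51.6 V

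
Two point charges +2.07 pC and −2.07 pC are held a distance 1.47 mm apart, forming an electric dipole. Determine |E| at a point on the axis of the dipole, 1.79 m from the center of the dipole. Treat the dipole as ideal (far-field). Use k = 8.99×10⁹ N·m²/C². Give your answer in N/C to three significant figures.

Dipole moment p = qd = (2.07×10⁻¹² C)(0.00147 m) = 3.043×10⁻¹⁵ C·m.
On the dipole axis E = 2kp/r³.
E = 2·(8.99×10⁹)(3.043×10⁻¹⁵) / (1.79)³ = 9.540×10⁻⁶ N/C.

E ≈ 9.54×10⁻⁶ N/C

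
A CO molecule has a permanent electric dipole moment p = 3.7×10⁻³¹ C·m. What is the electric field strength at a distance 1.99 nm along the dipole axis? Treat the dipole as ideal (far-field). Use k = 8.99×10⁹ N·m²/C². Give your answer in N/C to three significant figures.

On the dipole axis E = 2kp/r³.
E = 2·(8.99×10⁹)(3.70×10⁻³¹) / (1.99×10⁻⁹)³ = 8.442×10⁵ N/C.

E ≈ 8.44×10⁵ N/C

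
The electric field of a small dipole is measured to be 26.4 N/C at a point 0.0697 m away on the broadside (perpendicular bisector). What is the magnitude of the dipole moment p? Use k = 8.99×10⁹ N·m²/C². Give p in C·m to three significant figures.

p ≈ 9.94×10⁻¹³ C·m

In the equatorial plane E = kp/r³, so p = Er³/(k).
p = (26.4)·(0.0697)³ / (8.99×10⁹) = 9.944×10⁻¹³ C·m.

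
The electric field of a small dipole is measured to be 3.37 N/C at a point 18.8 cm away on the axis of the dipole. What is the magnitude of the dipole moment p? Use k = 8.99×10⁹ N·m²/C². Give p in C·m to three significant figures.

p ≈ 1.25×10⁻¹² C·m

On axis E = 2kp/r³, so p = Er³/(2k).
p = (3.37)·(0.188)³ / (2·8.99×10⁹) = 1.245×10⁻¹² C·m.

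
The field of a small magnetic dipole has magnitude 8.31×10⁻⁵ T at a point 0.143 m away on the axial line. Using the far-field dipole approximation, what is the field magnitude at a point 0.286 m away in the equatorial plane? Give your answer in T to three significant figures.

B ≈ 5.19×10⁻⁶ T

Dipole fields scale as 1/r³ in the far field.
The axial field is twice the equatorial field at the same r, so the geometry factor is 1/2.
B₂ = B₁ · (1/2) · (r₁/r₂)³ = 8.31×10⁻⁵ · 0.5 · (0.143/0.286)³.
(r₁/r₂)³ = (0.5)³ = 0.125.
B₂ ≈ 5.194×10⁻⁶ T.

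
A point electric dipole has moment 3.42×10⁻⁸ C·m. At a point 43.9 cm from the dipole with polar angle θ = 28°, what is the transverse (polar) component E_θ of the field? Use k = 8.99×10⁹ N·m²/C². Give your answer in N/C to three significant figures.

E_θ ≈ 1710 N/C

For a dipole, E_θ = (kp sinθ)/r³.
kp/r³ = (8.99×10⁹)(3.42×10⁻⁸)/(0.439)³ = 3634 N/C.
E_θ = 3634·sin28° = 1706 N/C.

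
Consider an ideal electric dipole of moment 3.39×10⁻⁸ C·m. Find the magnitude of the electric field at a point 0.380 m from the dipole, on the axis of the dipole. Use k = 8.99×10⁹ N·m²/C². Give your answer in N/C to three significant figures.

On the dipole axis E = 2kp/r³.
E = 2·(8.99×10⁹)(3.39×10⁻⁸) / (0.380)³ = 1.111×10⁴ N/C.

E ≈ 1.11×10⁴ N/C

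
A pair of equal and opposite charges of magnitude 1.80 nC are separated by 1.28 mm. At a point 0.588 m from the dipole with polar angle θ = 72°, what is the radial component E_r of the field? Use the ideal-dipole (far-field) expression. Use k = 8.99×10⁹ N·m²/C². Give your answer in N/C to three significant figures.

Dipole moment p = qd = (1.80×10⁻⁹ C)(0.00128 m) = 2.304×10⁻¹² C·m.
For a dipole, E_r = (2kp cosθ)/r³.
kp/r³ = (8.99×10⁹)(2.304×10⁻¹²)/(0.588)³ = 0.1019 N/C.
E_r = 2·0.1019·cos72° = 0.06297 N/C.

E_r ≈ 0.0630 N/C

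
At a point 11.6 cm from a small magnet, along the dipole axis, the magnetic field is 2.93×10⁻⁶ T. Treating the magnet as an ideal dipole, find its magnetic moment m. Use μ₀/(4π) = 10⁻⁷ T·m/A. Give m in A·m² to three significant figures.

On axis B = (μ₀/4π)·2m/r³, so m = Br³·4π/(μ₀·2).
m = (2.93×10⁻⁶)·(0.116)³ / (2·10⁻⁷) = 0.02287 A·m².

m ≈ 0.0229 A·m²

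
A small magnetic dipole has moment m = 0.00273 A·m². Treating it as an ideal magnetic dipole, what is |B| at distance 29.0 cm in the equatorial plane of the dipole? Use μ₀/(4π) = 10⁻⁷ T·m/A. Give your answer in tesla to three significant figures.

In the equatorial plane B = (μ₀/4π)·m/r³ (half the axial value).
B = (10⁻⁷)·(0.00273) / (0.290)³ = 1.119×10⁻⁸ T.

B ≈ 1.12×10⁻⁸ T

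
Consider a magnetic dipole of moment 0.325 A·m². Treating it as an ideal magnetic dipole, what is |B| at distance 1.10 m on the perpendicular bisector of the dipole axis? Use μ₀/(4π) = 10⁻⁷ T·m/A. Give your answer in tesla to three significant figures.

B ≈ 2.44×10⁻⁸ T

In the equatorial plane B = (μ₀/4π)·m/r³ (half the axial value).
B = (10⁻⁷)·(0.325) / (1.10)³ = 2.442×10⁻⁸ T.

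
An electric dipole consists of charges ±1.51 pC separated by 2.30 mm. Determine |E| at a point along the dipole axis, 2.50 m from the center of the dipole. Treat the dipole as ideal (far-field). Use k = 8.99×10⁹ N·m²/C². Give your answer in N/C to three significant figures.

E ≈ 4.00×10⁻⁶ N/C

Dipole moment p = qd = (1.51×10⁻¹² C)(0.00230 m) = 3.473×10⁻¹⁵ C·m.
On the dipole axis E = 2kp/r³.
E = 2·(8.99×10⁹)(3.473×10⁻¹⁵) / (2.50)³ = 3.996×10⁻⁶ N/C.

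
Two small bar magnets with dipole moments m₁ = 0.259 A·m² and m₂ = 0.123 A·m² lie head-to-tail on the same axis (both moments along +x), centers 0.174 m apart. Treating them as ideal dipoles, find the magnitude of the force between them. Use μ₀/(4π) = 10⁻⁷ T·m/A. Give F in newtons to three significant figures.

F ≈ 2.09×10⁻⁵ N

On-axis B of dipole 1: B = (μ₀/4π)·2m₁/r³. Force on dipole 2: F = m₂·dB/dr.
dB/dr = −(μ₀/4π)·6m₁/r⁴, so |F| = (μ₀/4π)·6m₁m₂/r⁴.
F = 6(10⁻⁷)(0.259)(0.123)/(0.174)⁴ = 2.085×10⁻⁵ N.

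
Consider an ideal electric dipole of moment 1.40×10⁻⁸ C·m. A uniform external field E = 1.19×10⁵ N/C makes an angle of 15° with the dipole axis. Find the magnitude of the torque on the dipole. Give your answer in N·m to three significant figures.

τ ≈ 4.31×10⁻⁴ N·m

Torque on an electric dipole: τ = pE sinθ.
τ = (1.40×10⁻⁸)(1.19×10⁵)·sin15° = 4.312×10⁻⁴ N·m.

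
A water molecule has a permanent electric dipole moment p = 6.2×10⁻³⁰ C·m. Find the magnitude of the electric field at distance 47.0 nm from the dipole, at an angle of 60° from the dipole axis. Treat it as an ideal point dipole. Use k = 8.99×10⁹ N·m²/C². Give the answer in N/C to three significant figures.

E ≈ 710 N/C

At angle θ the dipole field magnitude is E = (kp/r³)·√(1 + 3cos²θ).
kp/r³ = (8.99×10⁹)(6.20×10⁻³⁰) / (4.70×10⁻⁸)³ = 536.9 N/C.
√(1 + 3cos²60°) = √(1 + 3·0.2500) = √1.7500 ≈ 1.3229.
E ≈ 536.9 × 1.323 = 710.2 N/C.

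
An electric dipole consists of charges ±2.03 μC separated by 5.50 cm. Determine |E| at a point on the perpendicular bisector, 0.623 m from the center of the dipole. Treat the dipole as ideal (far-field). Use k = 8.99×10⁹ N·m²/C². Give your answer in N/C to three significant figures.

E ≈ 4150 N/C

Dipole moment p = qd = (2.03×10⁻⁶ C)(0.0550 m) = 1.117×10⁻⁷ C·m.
In the equatorial plane E = kp/r³.
E = (8.99×10⁹)(1.117×10⁻⁷) / (0.623)³ = 4153 N/C.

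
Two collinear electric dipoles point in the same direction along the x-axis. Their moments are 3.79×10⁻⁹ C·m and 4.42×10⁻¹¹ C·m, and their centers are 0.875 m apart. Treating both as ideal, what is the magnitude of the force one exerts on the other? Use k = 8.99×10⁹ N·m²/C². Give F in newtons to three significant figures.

On-axis field of dipole 1 at distance r: E = 2kp₁/r³. Force on dipole 2 is F = p₂·dE/dr (gradient along axis).
dE/dr = −6kp₁/r⁴, so |F| = 6kp₁p₂/r⁴ (attractive for aligned moments).
F = 6(8.99×10⁹)(3.79×10⁻⁹)(4.42×10⁻¹¹)/(0.875)⁴ = 1.541×10⁻⁸ N.

F ≈ 1.54×10⁻⁸ N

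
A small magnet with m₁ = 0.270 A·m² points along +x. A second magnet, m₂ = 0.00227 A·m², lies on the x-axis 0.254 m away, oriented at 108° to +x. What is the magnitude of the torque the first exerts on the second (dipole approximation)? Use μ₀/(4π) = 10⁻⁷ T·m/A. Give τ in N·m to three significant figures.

τ ≈ 7.11×10⁻⁹ N·m

Dipole B is on the axis of dipole A, so B₁ there is axial: B₁ = (μ₀/4π)·2m₁/r³ along +x.
B₁ = 2(10⁻⁷)(0.270)/(0.254)³ = 3.295×10⁻⁶ T.
τ = m₂ B₁ sinθ.
τ = (0.00227)(3.295×10⁻⁶)·sin108° = 7.114×10⁻⁹ N·m.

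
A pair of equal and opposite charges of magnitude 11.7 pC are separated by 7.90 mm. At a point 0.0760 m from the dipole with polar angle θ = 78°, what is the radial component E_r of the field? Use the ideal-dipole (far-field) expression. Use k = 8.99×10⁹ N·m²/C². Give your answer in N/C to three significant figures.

Dipole moment p = qd = (1.17×10⁻¹¹ C)(0.00790 m) = 9.243×10⁻¹⁴ C·m.
For a dipole, E_r = (2kp cosθ)/r³.
kp/r³ = (8.99×10⁹)(9.243×10⁻¹⁴)/(0.0760)³ = 1.893 N/C.
E_r = 2·1.893·cos78° = 0.7871 N/C.

E_r ≈ 0.787 N/C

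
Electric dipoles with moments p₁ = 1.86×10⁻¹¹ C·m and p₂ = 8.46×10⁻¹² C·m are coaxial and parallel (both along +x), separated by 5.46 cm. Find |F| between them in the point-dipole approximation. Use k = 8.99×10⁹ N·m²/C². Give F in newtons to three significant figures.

F ≈ 9.55×10⁻⁷ N

On-axis field of dipole 1 at distance r: E = 2kp₁/r³. Force on dipole 2 is F = p₂·dE/dr (gradient along axis).
dE/dr = −6kp₁/r⁴, so |F| = 6kp₁p₂/r⁴ (attractive for aligned moments).
F = 6(8.99×10⁹)(1.86×10⁻¹¹)(8.46×10⁻¹²)/(0.0546)⁴ = 9.550×10⁻⁷ N.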